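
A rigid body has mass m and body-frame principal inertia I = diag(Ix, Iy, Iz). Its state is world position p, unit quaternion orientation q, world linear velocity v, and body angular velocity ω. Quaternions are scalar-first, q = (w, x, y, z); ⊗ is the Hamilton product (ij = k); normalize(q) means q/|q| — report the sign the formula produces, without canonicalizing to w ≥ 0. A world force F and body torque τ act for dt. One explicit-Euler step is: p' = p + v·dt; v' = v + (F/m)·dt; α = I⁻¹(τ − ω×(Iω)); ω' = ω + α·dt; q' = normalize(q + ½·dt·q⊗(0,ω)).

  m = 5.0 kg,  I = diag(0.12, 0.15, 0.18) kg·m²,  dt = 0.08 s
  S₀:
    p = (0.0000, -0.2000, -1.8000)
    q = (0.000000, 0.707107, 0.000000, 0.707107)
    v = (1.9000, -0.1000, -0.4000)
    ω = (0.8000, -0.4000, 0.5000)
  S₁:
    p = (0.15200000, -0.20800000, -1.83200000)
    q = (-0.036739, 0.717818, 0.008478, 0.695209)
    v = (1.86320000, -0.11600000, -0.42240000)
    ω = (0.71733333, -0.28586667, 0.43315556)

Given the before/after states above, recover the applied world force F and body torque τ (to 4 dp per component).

ω₁ − ω₀ = (-0.08266667, 0.11413333, -0.06684444)
I·α + gyro = (-0.1300, 0.1900, -0.1600)
velocity change Δv = (-0.03680000, -0.01600000, -0.02240000)
F = m·Δv/dt = (-2.3000, -1.0000, -1.4000)

F = (-2.3000, -1.0000, -1.4000)
τ = (-0.1300, 0.1900, -0.1600)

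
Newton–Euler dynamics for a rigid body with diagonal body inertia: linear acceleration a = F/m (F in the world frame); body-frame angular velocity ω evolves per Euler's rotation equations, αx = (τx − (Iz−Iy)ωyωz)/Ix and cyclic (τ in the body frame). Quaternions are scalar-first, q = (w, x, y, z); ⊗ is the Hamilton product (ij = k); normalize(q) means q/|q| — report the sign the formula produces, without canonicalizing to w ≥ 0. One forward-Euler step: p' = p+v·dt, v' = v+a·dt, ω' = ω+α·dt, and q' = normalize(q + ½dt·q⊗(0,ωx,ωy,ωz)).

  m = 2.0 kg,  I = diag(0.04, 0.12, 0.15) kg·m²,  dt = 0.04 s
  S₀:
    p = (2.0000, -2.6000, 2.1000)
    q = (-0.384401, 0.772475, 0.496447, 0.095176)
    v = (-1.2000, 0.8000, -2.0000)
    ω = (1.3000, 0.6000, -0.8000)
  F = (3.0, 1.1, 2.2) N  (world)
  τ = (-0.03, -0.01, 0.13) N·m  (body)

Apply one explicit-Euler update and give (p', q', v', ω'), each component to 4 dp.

p' = (1.9520, -2.5680, 2.0200)
q' = (-0.4087, 0.7530, 0.5064, 0.0976)
v' = (-1.1400, 0.8220, -1.9560)
ω' = (1.2844, 0.5585, -0.7820)

α = I⁻¹(τ − ω×Iω) = (-0.3900, -1.0367, 0.4507)
new body rate ω' = (1.2844, 0.5585, -0.7820)
Hamilton product q⊗(0,ω) = (-1.2259449, -0.9539845, 0.5110682, 0.1256247)
q + ½dt·q⊗(0,ω), renormalized = (-0.4087, 0.7530, 0.5064, 0.0976)
a = (1.5000, 0.5500, 1.1000)
p + v·dt = (1.9520, -2.5680, 2.0200)
v' = v + a·dt = (-1.1400, 0.8220, -1.9560)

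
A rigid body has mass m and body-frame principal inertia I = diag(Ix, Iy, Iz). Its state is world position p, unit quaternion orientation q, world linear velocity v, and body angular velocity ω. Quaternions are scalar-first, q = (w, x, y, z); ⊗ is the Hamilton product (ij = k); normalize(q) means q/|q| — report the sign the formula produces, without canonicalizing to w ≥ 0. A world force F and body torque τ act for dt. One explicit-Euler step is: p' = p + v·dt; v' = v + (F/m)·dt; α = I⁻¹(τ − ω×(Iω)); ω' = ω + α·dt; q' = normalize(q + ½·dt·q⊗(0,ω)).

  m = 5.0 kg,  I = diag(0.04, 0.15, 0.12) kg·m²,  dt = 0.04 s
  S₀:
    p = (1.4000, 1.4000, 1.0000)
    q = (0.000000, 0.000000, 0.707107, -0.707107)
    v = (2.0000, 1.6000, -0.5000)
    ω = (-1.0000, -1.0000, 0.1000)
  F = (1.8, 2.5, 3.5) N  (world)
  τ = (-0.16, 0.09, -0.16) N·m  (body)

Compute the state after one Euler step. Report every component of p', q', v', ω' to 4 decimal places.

a = (0.3600, 0.5000, 0.7000)
p' = p + v·dt = (1.4800, 1.4640, 0.9800)
v + (F/m)dt = (2.0144, 1.6200, -0.4720)
gyro term ω×Iω = (0.0030, 0.0080, 0.1100)
angular accel α = (-4.0750, 0.5467, -2.2500)
ω + α·dt = (-1.1630, -0.9781, 0.0100)
Hamilton product q⊗(0,ω) = (0.7778177, -0.6363963, 0.7071070, 0.7071070)
q' = normalize(q + ½dt·q⊗(0,ω)) = (0.0156, -0.0127, 0.7210, -0.6927)

p' = (1.4800, 1.4640, 0.9800)
q' = (0.0156, -0.0127, 0.7210, -0.6927)
v' = (2.0144, 1.6200, -0.4720)
ω' = (-1.1630, -0.9781, 0.0100)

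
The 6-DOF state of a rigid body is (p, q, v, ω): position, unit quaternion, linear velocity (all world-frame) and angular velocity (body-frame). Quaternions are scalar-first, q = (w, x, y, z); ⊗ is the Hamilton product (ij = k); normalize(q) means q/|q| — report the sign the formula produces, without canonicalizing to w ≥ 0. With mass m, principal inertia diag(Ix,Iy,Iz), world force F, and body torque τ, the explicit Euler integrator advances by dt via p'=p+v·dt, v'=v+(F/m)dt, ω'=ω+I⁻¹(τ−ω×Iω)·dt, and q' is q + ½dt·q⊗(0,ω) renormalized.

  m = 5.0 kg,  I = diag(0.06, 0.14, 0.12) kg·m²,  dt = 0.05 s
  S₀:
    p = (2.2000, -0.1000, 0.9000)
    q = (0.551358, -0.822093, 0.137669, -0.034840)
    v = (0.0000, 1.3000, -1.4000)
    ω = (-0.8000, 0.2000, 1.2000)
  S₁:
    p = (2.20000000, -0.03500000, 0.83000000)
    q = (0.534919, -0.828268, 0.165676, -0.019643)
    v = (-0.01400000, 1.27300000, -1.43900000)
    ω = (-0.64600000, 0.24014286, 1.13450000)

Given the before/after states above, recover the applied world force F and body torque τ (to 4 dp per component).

F = (-1.4000, -2.7000, -3.9000)
τ = (0.1800, 0.1700, -0.1700)

Δv = v₁−v₀ = (-0.01400000, -0.02700000, -0.03900000)
applied force F = (-1.4000, -2.7000, -3.9000)
ω₁ − ω₀ = (0.15400000, 0.04014286, -0.06550000)
gyro term ω₀×Iω₀ = (-0.0048, 0.0576, -0.0128)
applied torque τ = (0.1800, 0.1700, -0.1700)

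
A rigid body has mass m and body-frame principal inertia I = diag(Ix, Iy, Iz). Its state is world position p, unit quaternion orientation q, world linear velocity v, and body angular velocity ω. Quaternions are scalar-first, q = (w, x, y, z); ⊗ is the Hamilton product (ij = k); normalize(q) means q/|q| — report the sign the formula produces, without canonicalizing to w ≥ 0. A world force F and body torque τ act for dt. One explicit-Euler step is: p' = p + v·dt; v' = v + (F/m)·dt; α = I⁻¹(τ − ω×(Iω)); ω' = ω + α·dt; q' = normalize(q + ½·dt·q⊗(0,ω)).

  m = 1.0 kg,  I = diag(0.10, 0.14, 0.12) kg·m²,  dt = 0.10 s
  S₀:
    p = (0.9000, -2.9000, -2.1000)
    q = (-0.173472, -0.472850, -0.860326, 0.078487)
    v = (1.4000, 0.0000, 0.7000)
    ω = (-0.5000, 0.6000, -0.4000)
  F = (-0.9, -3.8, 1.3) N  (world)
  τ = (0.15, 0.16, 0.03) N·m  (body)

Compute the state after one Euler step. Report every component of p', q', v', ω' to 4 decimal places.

p' = (1.0400, -2.9000, -2.0300)
q' = (-0.1578, -0.4532, -0.8761, 0.0462)
v' = (1.3100, -0.3800, 0.8300)
ω' = (-0.3548, 0.7171, -0.3650)

(τ − ω×Iω)/I = (1.4520, 1.1714, 0.3500)
ω + α·dt = (-0.3548, 0.7171, -0.3650)
q⊗(0,ω) = (0.3111654, 0.3837742, -0.3324667, -0.6444842)
updated quaternion q' = (-0.1578, -0.4532, -0.8761, 0.0462)
p + v·dt = (1.0400, -2.9000, -2.0300)
v + (F/m)dt = (1.3100, -0.3800, 0.8300)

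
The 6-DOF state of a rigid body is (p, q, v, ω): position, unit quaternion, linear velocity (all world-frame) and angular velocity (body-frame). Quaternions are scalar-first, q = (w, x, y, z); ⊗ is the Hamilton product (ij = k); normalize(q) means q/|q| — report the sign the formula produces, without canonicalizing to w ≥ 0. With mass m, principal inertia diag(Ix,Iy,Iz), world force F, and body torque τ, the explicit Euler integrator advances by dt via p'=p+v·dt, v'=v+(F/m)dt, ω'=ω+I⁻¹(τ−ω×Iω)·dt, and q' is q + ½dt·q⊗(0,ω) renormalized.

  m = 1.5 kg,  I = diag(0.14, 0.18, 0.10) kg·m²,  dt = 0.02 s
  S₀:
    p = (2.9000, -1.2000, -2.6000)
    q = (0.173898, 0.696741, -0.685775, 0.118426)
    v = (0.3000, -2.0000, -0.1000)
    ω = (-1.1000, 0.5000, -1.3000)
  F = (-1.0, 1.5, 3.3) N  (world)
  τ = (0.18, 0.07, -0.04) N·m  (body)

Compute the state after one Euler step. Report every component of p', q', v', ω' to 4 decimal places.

precession coupling ω×(Iω) = (0.0520, 0.0572, -0.0220)
angular accel α = (0.9143, 0.0711, -0.1800)
ω' = ω + α·dt = (-1.0817, 0.5014, -1.3036)
Hamilton product q⊗(0,ω) = (1.2632564, 0.6410067, 0.8624437, -0.6320494)
q' = normalize(q + ½dt·q⊗(0,ω)) = (0.1865, 0.7030, -0.6770, 0.1121)
p' = p + v·dt = (2.9060, -1.2400, -2.6020)
v + (F/m)dt = (0.2867, -1.9800, -0.0560)

p' = (2.9060, -1.2400, -2.6020)
q' = (0.1865, 0.7030, -0.6770, 0.1121)
v' = (0.2867, -1.9800, -0.0560)
ω' = (-1.0817, 0.5014, -1.3036)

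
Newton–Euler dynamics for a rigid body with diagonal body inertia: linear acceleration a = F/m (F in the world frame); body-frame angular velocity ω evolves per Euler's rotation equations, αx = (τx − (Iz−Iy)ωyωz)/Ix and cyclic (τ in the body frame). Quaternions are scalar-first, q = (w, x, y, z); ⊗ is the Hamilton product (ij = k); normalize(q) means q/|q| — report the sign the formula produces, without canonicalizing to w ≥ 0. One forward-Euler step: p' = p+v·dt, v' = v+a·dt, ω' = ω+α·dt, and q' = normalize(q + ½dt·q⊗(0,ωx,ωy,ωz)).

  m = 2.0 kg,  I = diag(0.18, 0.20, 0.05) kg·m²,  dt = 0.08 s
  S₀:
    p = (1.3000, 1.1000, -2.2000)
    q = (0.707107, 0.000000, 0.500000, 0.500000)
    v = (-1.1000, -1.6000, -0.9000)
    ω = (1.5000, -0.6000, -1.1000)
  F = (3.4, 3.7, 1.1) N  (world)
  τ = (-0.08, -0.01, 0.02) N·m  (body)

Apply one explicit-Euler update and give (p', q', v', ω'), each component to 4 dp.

a = (1.7000, 1.8500, 0.5500)
new position p' = (1.2120, 0.9720, -2.2720)
v' = v + a·dt = (-0.9640, -1.4520, -0.8560)
precession coupling ω×(Iω) = (-0.0990, -0.2145, -0.0180)
α = I⁻¹(τ − ω×Iω) = (0.1056, 1.0225, 0.7600)
ω' = ω + α·dt = (1.5084, -0.5182, -1.0392)
2q̇ = q⊗(0,ω) = (0.8500000, 0.8106605, 0.3257358, -1.5278177)
q' = normalize(q + ½dt·q⊗(0,ω)) = (0.7389, 0.0323, 0.5115, 0.4376)

p' = (1.2120, 0.9720, -2.2720)
q' = (0.7389, 0.0323, 0.5115, 0.4376)
v' = (-0.9640, -1.4520, -0.8560)
ω' = (1.5084, -0.5182, -1.0392)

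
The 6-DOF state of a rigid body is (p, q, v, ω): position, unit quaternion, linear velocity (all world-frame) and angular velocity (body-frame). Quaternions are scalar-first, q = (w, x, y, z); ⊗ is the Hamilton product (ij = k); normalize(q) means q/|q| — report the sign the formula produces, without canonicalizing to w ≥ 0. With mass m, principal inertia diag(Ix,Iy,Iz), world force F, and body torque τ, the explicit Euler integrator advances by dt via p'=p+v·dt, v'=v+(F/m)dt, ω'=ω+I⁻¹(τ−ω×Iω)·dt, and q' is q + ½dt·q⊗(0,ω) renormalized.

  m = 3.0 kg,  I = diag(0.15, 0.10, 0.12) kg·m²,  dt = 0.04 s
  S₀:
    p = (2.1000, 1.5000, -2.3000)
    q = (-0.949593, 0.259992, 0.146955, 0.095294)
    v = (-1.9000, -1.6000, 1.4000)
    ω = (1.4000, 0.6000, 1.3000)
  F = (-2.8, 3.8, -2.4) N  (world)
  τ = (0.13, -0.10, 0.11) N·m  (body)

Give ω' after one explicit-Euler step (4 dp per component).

ω' = (1.4305, 0.5382, 1.3507)

precession coupling ω×(Iω) = (0.0156, 0.0546, -0.0420)
(τ − ω×Iω)/I = (0.7627, -1.5460, 1.2667)
new body rate ω' = (1.4305, 0.5382, 1.3507)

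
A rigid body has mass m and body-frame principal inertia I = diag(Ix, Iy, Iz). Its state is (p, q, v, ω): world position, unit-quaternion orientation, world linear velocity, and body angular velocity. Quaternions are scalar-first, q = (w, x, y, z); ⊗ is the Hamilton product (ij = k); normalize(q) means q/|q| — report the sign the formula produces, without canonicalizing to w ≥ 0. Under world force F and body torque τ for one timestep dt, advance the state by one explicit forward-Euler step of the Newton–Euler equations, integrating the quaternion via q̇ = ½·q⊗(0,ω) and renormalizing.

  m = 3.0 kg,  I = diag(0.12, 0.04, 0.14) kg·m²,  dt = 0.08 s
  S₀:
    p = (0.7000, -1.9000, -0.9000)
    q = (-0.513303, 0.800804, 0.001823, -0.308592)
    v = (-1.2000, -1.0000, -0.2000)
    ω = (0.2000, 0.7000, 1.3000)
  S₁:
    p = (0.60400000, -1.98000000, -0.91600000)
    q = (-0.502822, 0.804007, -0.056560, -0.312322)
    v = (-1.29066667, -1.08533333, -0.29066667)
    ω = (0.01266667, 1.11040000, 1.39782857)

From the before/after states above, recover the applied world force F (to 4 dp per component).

F = (-3.4000, -3.2000, -3.4000)

velocity change Δv = (-0.09066667, -0.08533333, -0.09066667)
F = m·Δv/dt = (-3.4000, -3.2000, -3.4000)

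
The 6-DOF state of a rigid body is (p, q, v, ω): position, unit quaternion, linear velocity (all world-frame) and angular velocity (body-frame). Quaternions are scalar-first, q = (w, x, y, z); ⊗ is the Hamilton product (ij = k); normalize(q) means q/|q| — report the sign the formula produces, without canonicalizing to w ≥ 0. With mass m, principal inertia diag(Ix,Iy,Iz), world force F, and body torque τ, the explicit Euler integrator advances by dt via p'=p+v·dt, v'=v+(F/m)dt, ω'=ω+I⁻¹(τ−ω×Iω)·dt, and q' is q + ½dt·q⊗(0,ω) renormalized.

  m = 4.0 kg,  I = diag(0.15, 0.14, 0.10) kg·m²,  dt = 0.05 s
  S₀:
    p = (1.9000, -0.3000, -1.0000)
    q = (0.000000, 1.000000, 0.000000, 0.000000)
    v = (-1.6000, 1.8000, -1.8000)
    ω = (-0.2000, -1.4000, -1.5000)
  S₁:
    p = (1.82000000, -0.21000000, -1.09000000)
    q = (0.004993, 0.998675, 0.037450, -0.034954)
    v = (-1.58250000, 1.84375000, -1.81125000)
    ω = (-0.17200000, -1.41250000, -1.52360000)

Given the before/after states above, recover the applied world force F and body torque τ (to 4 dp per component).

rate change Δω = (0.02800000, -0.01250000, -0.02360000)
precession coupling = (-0.0840, 0.0150, -0.0028)
applied torque τ = (0.0000, -0.0200, -0.0500)
v₁ − v₀ = (0.01750000, 0.04375000, -0.01125000)
m·(v₁−v₀)/dt = (1.4000, 3.5000, -0.9000)

F = (1.4000, 3.5000, -0.9000)
τ = (0.0000, -0.0200, -0.0500)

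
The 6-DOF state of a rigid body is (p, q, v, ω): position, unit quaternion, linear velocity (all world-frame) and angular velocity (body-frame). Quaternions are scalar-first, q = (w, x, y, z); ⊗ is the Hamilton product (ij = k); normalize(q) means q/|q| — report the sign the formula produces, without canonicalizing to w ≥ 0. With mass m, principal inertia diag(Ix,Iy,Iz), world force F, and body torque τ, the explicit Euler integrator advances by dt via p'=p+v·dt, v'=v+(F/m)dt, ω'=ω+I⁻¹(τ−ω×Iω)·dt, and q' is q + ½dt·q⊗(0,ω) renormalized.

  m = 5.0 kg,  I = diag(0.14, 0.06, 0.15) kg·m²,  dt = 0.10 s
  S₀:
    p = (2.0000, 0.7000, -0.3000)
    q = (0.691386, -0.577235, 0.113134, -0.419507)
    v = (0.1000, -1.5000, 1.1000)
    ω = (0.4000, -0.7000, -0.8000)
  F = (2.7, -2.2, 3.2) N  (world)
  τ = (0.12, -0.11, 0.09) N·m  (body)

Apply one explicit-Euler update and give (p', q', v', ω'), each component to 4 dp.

p + v·dt = (2.0100, 0.5500, -0.1900)
v' = v + a·dt = (0.1540, -1.5440, 1.1640)
gyro term ω×Iω = (0.0504, 0.0032, 0.0224)
angular accel α = (0.4971, -1.8867, 0.4507)
new body rate ω' = (0.4497, -0.8887, -0.7549)
2q̇ = q⊗(0,ω) = (-0.0255178, -0.1076077, -1.1135610, -0.1942979)
q + ½dt·q⊗(0,ω), renormalized = (0.6890, -0.5817, 0.0574, -0.4285)

p' = (2.0100, 0.5500, -0.1900)
q' = (0.6890, -0.5817, 0.0574, -0.4285)
v' = (0.1540, -1.5440, 1.1640)
ω' = (0.4497, -0.8887, -0.7549)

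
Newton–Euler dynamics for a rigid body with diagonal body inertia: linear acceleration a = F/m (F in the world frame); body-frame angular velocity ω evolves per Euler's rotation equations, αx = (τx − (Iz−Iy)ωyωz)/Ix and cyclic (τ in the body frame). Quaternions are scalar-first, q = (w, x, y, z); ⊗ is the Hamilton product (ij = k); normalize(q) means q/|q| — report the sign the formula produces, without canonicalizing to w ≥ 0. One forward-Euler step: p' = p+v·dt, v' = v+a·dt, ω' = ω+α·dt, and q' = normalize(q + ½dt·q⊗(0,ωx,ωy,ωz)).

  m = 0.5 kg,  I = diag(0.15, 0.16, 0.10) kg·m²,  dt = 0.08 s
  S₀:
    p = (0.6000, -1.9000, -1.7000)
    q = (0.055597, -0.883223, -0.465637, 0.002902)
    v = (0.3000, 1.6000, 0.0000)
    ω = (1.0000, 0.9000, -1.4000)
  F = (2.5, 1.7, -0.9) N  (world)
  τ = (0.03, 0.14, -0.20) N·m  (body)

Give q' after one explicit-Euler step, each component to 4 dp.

q⊗(0,ω) = (1.3063591, 0.7048770, -1.1835729, -0.4070995)
q' = normalize(q + ½dt·q⊗(0,ω)) = (0.1075, -0.8525, -0.5114, -0.0133)

q' = (0.1075, -0.8525, -0.5114, -0.0133)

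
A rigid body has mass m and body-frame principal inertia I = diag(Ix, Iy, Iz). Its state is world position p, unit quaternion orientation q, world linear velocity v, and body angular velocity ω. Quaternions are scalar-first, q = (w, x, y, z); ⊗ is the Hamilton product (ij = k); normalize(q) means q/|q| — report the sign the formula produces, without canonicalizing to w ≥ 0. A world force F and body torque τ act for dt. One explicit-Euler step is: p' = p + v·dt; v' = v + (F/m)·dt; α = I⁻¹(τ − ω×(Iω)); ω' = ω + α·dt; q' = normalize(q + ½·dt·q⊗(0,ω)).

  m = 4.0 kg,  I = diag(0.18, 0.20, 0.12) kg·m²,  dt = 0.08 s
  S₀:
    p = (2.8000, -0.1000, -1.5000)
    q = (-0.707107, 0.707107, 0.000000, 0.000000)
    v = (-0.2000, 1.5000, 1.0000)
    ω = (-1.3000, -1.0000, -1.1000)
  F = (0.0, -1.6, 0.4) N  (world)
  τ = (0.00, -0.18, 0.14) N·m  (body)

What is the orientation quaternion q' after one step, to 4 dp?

Hamilton product q⊗(0,ω) = (0.9192391, 0.9192391, 1.4849247, 0.0707107)
q + ½dt·q⊗(0,ω), renormalized = (-0.6683, 0.7416, 0.0592, 0.0028)

q' = (-0.6683, 0.7416, 0.0592, 0.0028)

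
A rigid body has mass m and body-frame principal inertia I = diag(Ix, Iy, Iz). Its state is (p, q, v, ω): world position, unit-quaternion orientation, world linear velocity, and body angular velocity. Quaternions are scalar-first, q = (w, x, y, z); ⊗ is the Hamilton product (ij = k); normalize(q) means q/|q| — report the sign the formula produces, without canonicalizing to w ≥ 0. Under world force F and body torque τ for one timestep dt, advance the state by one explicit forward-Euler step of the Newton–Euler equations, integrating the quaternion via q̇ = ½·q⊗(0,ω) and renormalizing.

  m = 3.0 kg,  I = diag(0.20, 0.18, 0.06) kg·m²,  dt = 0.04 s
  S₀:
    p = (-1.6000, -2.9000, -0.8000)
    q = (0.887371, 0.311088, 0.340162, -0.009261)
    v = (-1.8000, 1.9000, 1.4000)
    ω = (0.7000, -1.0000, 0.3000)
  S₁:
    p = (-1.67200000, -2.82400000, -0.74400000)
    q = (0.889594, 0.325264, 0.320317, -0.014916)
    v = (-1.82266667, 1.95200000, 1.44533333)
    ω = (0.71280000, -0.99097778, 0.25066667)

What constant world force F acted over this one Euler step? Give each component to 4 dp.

v₁ − v₀ = (-0.02266667, 0.05200000, 0.04533333)
applied force F = (-1.7000, 3.9000, 3.4000)

F = (-1.7000, 3.9000, 3.4000)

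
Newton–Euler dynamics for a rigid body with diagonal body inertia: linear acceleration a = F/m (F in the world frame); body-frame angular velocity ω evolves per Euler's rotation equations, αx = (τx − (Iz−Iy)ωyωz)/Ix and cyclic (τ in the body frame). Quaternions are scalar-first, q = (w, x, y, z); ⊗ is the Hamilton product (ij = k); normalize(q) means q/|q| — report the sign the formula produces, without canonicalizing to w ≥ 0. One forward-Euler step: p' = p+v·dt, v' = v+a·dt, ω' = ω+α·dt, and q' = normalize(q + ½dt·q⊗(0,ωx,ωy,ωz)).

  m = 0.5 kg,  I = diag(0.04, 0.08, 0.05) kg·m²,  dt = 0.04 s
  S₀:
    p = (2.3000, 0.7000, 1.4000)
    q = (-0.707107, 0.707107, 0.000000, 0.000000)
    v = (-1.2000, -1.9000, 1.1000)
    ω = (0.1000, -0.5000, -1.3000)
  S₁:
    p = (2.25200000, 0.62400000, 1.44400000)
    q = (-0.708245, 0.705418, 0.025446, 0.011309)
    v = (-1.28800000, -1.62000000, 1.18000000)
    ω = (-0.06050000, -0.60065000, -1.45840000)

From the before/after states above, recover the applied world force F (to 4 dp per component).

velocity change Δv = (-0.08800000, 0.28000000, 0.08000000)
applied force F = (-1.1000, 3.5000, 1.0000)

F = (-1.1000, 3.5000, 1.0000)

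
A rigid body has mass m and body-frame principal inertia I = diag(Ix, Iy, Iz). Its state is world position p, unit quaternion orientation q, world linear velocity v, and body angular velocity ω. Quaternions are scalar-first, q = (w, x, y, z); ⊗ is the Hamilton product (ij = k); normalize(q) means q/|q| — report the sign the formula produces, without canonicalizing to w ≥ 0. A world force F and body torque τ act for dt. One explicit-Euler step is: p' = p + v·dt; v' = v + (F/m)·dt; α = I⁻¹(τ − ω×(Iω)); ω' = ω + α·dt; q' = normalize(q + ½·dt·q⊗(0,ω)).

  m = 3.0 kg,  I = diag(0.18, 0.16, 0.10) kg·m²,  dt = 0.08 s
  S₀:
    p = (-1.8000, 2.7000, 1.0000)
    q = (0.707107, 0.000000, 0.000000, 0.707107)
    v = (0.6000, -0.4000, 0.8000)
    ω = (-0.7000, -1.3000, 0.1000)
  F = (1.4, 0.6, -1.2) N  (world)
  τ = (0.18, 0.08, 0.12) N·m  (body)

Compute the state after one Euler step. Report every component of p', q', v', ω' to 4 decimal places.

angular accel α = (0.9567, 0.5350, 1.3820)
ω' = ω + α·dt = (-0.6235, -1.2572, 0.2106)
2q̇ = q⊗(0,ω) = (-0.0707107, 0.4242642, -1.4142140, 0.0707107)
updated quaternion q' = (0.7030, 0.0169, -0.0565, 0.7087)
a = F/m = (0.4667, 0.2000, -0.4000)
p + v·dt = (-1.7520, 2.6680, 1.0640)
v + (F/m)dt = (0.6373, -0.3840, 0.7680)

p' = (-1.7520, 2.6680, 1.0640)
q' = (0.7030, 0.0169, -0.0565, 0.7087)
v' = (0.6373, -0.3840, 0.7680)
ω' = (-0.6235, -1.2572, 0.2106)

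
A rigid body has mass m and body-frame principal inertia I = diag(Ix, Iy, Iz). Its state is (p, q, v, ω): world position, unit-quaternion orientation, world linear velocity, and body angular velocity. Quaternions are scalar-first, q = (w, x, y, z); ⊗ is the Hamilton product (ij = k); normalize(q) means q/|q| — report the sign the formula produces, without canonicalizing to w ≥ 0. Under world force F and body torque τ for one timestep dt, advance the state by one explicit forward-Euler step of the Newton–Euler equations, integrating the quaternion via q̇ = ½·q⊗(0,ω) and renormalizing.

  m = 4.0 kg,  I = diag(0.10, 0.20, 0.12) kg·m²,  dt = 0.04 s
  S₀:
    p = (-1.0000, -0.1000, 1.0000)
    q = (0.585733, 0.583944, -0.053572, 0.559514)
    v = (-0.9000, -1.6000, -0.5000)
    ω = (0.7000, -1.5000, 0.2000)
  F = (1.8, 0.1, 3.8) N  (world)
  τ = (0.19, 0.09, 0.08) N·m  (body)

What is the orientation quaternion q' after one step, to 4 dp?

q⊗(0,ω) = (-0.6010216, 1.2385697, -0.6037285, -0.7212690)
updated quaternion q' = (0.5734, 0.6084, -0.0656, 0.5448)

q' = (0.5734, 0.6084, -0.0656, 0.5448)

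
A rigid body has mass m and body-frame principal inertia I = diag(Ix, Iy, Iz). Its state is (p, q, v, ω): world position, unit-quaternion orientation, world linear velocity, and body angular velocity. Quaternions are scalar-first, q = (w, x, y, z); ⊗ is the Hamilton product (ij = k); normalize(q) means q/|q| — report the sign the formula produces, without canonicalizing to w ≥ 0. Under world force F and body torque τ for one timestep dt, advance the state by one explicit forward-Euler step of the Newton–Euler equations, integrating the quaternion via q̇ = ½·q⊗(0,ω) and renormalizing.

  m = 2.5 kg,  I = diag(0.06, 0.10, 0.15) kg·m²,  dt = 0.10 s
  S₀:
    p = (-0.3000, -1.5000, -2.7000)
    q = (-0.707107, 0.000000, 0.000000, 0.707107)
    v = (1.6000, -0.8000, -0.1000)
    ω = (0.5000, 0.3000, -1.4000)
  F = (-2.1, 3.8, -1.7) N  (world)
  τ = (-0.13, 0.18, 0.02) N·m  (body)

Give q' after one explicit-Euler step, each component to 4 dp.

Hamilton product q⊗(0,ω) = (0.9899498, -0.5656856, 0.1414214, 0.9899498)
updated quaternion q' = (-0.6557, -0.0282, 0.0071, 0.7544)

q' = (-0.6557, -0.0282, 0.0071, 0.7544)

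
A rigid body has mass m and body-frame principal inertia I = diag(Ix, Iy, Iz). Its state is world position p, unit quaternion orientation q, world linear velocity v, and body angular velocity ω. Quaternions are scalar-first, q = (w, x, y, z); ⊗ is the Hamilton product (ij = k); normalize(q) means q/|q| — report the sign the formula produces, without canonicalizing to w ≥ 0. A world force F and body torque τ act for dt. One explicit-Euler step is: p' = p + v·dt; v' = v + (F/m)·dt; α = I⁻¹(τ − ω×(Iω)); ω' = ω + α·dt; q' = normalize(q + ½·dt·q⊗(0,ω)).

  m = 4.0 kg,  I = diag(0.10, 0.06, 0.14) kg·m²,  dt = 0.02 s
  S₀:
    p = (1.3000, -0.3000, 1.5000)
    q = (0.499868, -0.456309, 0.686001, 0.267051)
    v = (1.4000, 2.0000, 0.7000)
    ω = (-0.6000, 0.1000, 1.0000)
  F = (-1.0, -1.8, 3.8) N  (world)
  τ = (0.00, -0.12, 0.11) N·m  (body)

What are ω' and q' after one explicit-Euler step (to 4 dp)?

ω' = (-0.6016, 0.0520, 1.0154)
q' = (0.4937, -0.4527, 0.6894, 0.2757)

gyro term ω×Iω = (0.0080, 0.0240, 0.0024)
(τ − ω×Iω)/I = (-0.0800, -2.4000, 0.7686)
ω + α·dt = (-0.6016, 0.0520, 1.0154)
q⊗(0,ω) = (-0.6094365, 0.3593751, 0.3460652, 0.8658377)
q' = normalize(q + ½dt·q⊗(0,ω)) = (0.4937, -0.4527, 0.6894, 0.2757)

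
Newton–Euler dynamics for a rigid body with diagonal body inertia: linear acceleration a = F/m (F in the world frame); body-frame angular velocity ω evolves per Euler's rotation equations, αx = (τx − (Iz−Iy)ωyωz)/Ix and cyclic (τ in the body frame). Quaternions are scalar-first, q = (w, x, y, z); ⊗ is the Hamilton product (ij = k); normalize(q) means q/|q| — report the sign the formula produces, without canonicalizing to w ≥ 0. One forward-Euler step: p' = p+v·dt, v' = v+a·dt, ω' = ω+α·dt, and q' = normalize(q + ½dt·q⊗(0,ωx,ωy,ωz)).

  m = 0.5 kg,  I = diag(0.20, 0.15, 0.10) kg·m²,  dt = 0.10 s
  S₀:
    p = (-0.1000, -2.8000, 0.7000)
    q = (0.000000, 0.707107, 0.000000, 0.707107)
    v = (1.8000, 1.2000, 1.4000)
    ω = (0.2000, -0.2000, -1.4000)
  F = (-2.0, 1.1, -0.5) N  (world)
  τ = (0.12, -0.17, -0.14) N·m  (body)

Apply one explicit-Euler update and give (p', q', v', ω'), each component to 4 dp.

p' = (0.0800, -2.6800, 0.8400)
q' = (0.0423, 0.7124, 0.0564, 0.6983)
v' = (1.4000, 1.4200, 1.3000)
ω' = (0.2670, -0.2947, -1.5420)

(τ − ω×Iω)/I = (0.6700, -0.9467, -1.4200)
ω' = ω + α·dt = (0.2670, -0.2947, -1.5420)
2q̇ = q⊗(0,ω) = (0.8485284, 0.1414214, 1.1313712, -0.1414214)
q + ½dt·q⊗(0,ω), renormalized = (0.0423, 0.7124, 0.0564, 0.6983)
a = F/m = (-4.0000, 2.2000, -1.0000)
p' = p + v·dt = (0.0800, -2.6800, 0.8400)
v' = v + a·dt = (1.4000, 1.4200, 1.3000)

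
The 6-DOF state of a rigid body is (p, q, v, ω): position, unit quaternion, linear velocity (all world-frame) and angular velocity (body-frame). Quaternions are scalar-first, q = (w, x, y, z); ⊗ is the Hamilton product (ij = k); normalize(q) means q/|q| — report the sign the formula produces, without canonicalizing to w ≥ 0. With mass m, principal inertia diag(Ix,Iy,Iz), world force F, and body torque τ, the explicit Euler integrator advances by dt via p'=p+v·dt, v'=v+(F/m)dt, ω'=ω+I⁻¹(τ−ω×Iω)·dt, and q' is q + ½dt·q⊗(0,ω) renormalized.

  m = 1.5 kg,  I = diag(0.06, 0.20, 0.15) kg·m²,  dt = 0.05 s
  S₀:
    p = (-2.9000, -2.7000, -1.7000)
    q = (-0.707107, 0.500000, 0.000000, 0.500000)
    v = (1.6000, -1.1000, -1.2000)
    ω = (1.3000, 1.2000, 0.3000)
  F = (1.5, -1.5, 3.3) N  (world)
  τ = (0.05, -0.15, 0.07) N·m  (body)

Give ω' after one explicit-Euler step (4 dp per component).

ω' = (1.3567, 1.1713, 0.2505)

angular accel α = (1.1333, -0.5745, -0.9893)
ω + α·dt = (1.3567, 1.1713, 0.2505)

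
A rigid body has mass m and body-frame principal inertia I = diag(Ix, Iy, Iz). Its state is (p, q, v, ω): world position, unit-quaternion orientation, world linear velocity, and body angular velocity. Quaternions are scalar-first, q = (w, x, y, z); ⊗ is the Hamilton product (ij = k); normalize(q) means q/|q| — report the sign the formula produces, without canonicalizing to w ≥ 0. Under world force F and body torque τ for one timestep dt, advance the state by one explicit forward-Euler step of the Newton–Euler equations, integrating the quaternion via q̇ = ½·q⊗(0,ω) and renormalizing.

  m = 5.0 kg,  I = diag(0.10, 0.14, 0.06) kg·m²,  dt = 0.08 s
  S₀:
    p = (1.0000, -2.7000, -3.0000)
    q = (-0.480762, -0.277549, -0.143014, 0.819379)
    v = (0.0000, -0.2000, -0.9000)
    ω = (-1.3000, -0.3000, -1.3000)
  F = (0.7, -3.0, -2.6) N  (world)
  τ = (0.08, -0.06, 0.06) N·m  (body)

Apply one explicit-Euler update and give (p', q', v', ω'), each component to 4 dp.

a = F/m = (0.1400, -0.6000, -0.5200)
p + v·dt = (1.0000, -2.7160, -3.0720)
new velocity v' = (0.0112, -0.2480, -0.9416)
precession coupling ω×(Iω) = (-0.0312, 0.0676, 0.0156)
(τ − ω×Iω)/I = (1.1120, -0.9114, 0.7400)
ω + α·dt = (-1.2110, -0.3729, -1.2408)
Hamilton product q⊗(0,ω) = (0.6614748, 1.0567225, -1.2817778, 0.5223371)
q + ½dt·q⊗(0,ω), renormalized = (-0.4530, -0.2346, -0.1937, 0.8379)

p' = (1.0000, -2.7160, -3.0720)
q' = (-0.4530, -0.2346, -0.1937, 0.8379)
v' = (0.0112, -0.2480, -0.9416)
ω' = (-1.2110, -0.3729, -1.2408)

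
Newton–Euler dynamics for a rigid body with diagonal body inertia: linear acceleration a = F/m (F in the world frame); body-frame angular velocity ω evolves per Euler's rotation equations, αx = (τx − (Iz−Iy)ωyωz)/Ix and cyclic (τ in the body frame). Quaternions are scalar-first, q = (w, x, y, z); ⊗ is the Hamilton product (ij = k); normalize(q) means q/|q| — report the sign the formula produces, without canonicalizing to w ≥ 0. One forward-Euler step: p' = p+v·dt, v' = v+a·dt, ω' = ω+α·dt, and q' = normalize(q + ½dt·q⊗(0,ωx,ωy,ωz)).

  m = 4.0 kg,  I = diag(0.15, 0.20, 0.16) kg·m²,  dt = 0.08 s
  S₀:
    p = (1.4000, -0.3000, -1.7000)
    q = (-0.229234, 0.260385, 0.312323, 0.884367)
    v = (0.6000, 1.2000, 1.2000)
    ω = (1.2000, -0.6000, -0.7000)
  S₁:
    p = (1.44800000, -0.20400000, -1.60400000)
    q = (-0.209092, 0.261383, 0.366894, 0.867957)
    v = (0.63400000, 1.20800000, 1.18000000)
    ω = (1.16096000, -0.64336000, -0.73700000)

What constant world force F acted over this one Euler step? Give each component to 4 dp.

F = (1.7000, 0.4000, -1.0000)

velocity change Δv = (0.03400000, 0.00800000, -0.02000000)
m·(v₁−v₀)/dt = (1.7000, 0.4000, -1.0000)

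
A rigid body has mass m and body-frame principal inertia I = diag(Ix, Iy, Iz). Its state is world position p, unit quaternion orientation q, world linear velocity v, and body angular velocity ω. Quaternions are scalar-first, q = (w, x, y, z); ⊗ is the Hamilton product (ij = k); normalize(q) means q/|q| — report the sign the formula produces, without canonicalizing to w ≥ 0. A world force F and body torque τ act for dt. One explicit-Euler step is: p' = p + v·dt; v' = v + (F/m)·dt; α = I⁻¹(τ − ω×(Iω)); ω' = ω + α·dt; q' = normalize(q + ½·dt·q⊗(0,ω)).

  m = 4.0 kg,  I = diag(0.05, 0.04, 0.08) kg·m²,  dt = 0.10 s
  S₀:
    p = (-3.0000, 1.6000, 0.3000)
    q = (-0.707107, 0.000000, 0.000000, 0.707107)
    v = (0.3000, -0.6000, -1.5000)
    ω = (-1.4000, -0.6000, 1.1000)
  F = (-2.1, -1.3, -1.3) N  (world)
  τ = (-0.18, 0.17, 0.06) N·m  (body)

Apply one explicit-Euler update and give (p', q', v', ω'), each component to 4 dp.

angular accel α = (-3.0720, 3.0950, 0.8550)
new body rate ω' = (-1.7072, -0.2905, 1.1855)
2q̇ = q⊗(0,ω) = (-0.7778177, 1.4142140, -0.5656856, -0.7778177)
updated quaternion q' = (-0.7427, 0.0704, -0.0282, 0.6653)
new position p' = (-2.9700, 1.5400, 0.1500)
new velocity v' = (0.2475, -0.6325, -1.5325)

p' = (-2.9700, 1.5400, 0.1500)
q' = (-0.7427, 0.0704, -0.0282, 0.6653)
v' = (0.2475, -0.6325, -1.5325)
ω' = (-1.7072, -0.2905, 1.1855)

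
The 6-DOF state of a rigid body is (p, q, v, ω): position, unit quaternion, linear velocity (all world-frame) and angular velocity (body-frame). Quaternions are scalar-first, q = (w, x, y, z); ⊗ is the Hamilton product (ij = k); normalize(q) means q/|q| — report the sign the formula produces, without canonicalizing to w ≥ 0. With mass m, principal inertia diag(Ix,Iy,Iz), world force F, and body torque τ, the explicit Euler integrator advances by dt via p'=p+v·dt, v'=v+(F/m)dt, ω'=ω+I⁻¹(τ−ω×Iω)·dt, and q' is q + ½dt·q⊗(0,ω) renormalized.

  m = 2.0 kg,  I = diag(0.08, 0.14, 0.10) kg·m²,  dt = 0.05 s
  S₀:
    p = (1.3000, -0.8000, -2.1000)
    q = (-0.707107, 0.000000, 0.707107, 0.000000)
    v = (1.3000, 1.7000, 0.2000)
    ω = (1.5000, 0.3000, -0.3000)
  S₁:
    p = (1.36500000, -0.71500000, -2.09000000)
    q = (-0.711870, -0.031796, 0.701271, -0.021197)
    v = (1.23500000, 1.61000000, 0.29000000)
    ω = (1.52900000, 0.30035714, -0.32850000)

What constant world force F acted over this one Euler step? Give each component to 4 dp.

Δv = v₁−v₀ = (-0.06500000, -0.09000000, 0.09000000)
applied force F = (-2.6000, -3.6000, 3.6000)

F = (-2.6000, -3.6000, 3.6000)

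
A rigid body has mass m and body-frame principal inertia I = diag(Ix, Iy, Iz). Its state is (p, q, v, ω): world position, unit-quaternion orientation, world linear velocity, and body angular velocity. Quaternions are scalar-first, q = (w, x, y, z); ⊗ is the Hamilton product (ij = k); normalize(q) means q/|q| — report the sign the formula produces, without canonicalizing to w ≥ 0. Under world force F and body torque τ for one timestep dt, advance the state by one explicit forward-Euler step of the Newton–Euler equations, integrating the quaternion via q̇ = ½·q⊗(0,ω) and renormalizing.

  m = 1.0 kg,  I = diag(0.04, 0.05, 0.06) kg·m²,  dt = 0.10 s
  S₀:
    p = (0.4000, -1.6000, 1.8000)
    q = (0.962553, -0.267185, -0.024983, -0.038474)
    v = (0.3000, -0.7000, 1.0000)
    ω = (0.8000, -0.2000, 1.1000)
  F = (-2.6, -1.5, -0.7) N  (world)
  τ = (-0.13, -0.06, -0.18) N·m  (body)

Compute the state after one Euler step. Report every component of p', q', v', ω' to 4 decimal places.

p' = (0.4300, -1.6700, 1.9000)
q' = (0.9728, -0.2299, -0.0214, 0.0181)
v' = (0.0400, -0.8500, 0.9300)
ω' = (0.4805, -0.2848, 0.8027)

α = I⁻¹(τ − ω×Iω) = (-3.1950, -0.8480, -2.9733)
ω + α·dt = (0.4805, -0.2848, 0.8027)
Hamilton product q⊗(0,ω) = (0.2510728, 0.7348663, 0.0706137, 1.1322317)
q' = normalize(q + ½dt·q⊗(0,ω)) = (0.9728, -0.2299, -0.0214, 0.0181)
a = F/m = (-2.6000, -1.5000, -0.7000)
p' = p + v·dt = (0.4300, -1.6700, 1.9000)
new velocity v' = (0.0400, -0.8500, 0.9300)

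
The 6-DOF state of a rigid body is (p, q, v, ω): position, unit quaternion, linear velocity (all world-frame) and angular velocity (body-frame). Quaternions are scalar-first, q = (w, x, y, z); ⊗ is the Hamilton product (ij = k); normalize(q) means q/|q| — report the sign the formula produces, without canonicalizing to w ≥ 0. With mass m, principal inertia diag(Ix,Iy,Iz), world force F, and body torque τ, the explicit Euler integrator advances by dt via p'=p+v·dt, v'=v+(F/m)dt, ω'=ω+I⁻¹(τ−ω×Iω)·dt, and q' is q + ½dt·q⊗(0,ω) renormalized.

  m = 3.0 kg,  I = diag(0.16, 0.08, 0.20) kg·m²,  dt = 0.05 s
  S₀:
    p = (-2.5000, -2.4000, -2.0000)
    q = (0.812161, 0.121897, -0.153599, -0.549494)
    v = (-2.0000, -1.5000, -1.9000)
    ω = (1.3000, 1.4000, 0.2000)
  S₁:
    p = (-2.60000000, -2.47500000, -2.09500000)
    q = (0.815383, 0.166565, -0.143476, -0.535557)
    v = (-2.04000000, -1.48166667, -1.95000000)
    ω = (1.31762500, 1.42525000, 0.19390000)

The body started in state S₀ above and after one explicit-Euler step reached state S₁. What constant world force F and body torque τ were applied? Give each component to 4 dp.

rate change Δω = (0.01762500, 0.02525000, -0.00610000)
gyro term ω₀×Iω₀ = (0.0336, -0.0104, -0.1456)
I·α + gyro = (0.0900, 0.0300, -0.1700)
velocity change Δv = (-0.04000000, 0.01833333, -0.05000000)
m·(v₁−v₀)/dt = (-2.4000, 1.1000, -3.0000)

F = (-2.4000, 1.1000, -3.0000)
τ = (0.0900, 0.0300, -0.1700)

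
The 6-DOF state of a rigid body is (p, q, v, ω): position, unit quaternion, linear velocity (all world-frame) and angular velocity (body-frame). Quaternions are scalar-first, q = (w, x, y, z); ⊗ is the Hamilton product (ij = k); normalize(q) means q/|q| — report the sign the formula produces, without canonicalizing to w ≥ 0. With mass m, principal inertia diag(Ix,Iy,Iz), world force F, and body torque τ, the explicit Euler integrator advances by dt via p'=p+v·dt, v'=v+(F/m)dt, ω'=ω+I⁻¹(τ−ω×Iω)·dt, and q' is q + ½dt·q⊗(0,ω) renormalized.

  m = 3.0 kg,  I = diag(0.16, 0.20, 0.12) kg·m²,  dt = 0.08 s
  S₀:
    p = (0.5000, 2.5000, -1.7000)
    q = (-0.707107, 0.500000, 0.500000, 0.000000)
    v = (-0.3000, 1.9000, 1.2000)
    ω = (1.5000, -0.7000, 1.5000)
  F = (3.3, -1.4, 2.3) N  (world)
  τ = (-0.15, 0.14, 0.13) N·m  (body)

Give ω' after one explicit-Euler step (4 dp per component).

ω' = (1.3830, -0.6800, 1.6147)

ω×(Iω) gyroscopic = (0.0840, 0.0900, -0.0420)
angular accel α = (-1.4625, 0.2500, 1.4333)
ω' = ω + α·dt = (1.3830, -0.6800, 1.6147)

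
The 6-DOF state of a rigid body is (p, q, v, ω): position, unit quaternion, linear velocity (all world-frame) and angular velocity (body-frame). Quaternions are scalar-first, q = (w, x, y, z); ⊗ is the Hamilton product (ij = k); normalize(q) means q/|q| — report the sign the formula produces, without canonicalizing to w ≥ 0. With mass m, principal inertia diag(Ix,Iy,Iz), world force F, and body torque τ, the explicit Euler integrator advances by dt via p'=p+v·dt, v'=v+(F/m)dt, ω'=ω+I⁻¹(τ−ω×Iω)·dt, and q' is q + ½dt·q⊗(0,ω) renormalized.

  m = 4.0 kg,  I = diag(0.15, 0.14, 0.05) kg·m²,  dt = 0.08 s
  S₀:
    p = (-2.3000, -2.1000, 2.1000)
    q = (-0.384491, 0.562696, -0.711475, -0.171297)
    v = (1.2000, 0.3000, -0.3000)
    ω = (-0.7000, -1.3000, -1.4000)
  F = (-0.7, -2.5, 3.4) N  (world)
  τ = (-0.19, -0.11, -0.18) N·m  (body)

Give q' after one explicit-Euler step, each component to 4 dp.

q' = (-0.4140, 0.6024, -0.6530, -0.1983)

Hamilton product q⊗(0,ω) = (-0.7708461, 1.0425226, 1.4075206, -0.6912499)
q + ½dt·q⊗(0,ω), renormalized = (-0.4140, 0.6024, -0.6530, -0.1983)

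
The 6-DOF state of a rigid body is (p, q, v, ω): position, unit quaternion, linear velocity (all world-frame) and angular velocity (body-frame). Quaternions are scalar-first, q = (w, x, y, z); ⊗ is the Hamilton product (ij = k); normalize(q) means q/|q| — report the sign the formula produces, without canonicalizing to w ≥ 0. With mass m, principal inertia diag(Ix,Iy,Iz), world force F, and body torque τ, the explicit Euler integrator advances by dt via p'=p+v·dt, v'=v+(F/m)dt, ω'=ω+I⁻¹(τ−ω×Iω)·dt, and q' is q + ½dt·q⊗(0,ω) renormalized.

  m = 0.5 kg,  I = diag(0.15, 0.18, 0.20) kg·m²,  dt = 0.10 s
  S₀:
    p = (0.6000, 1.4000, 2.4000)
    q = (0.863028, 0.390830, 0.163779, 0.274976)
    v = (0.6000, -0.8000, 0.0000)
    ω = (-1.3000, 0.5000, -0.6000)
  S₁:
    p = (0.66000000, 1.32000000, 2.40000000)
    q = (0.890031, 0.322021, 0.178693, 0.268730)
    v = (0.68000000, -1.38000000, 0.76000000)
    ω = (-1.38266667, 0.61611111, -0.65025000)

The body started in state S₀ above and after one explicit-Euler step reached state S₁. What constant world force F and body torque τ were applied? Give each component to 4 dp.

v₁ − v₀ = (0.08000000, -0.58000000, 0.76000000)
applied force F = (0.4000, -2.9000, 3.8000)
ω₁ − ω₀ = (-0.08266667, 0.11611111, -0.05025000)
gyro term ω₀×Iω₀ = (-0.0060, -0.0390, -0.0195)
applied torque τ = (-0.1300, 0.1700, -0.1200)

F = (0.4000, -2.9000, 3.8000)
τ = (-0.1300, 0.1700, -0.1200)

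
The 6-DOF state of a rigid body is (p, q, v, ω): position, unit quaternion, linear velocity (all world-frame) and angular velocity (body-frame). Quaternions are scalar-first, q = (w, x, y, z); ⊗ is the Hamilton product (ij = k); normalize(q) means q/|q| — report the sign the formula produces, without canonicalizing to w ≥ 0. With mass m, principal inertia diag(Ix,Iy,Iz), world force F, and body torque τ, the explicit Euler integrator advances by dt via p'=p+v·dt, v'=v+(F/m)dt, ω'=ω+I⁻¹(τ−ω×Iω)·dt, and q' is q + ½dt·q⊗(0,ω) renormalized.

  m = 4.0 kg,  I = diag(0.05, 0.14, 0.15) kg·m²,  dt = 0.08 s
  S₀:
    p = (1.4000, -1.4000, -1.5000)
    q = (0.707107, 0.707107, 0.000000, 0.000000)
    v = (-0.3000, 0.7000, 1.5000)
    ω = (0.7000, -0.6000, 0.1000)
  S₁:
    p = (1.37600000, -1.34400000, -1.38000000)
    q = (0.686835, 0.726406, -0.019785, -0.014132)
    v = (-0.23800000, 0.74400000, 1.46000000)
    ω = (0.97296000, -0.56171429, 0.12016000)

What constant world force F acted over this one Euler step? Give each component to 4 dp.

v₁ − v₀ = (0.06200000, 0.04400000, -0.04000000)
m·(v₁−v₀)/dt = (3.1000, 2.2000, -2.0000)

F = (3.1000, 2.2000, -2.0000)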